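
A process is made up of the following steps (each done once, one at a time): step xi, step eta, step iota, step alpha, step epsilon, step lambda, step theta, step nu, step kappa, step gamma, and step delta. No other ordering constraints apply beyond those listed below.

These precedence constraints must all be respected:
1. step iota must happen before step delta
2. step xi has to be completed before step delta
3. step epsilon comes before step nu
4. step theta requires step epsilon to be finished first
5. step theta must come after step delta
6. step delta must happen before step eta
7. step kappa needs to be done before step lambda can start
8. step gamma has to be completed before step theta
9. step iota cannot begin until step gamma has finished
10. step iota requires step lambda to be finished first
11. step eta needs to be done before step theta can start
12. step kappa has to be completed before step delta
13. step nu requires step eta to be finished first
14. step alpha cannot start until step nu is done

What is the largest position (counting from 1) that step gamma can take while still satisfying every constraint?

5

The steps that are forced after step gamma, directly or by a chain of constraints, are step eta, step iota, step alpha, step theta, step nu, step delta. That's 6 steps.
So at least 6 steps follow step gamma, putting step gamma no later than position 5. That position is achievable by scheduling everything else first.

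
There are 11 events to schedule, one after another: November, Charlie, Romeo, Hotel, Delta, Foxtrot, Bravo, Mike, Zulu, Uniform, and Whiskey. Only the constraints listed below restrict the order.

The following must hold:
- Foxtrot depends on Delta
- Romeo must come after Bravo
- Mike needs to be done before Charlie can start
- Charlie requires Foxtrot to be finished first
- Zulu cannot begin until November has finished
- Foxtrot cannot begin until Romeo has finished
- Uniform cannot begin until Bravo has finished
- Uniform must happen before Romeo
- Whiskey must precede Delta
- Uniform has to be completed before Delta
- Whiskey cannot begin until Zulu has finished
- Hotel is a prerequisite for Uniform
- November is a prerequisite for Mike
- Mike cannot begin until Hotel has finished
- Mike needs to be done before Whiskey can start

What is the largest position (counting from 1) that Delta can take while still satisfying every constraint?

9

Every event that must follow Delta has to come after it. Tracing all chains starting from Delta, those events are: Charlie, Foxtrot — 2 in total.
With 2 mandatory successors out of 11 events total, the latest slot for Delta is 11−2 = 9, and it's reachable by doing all non-successors before Delta.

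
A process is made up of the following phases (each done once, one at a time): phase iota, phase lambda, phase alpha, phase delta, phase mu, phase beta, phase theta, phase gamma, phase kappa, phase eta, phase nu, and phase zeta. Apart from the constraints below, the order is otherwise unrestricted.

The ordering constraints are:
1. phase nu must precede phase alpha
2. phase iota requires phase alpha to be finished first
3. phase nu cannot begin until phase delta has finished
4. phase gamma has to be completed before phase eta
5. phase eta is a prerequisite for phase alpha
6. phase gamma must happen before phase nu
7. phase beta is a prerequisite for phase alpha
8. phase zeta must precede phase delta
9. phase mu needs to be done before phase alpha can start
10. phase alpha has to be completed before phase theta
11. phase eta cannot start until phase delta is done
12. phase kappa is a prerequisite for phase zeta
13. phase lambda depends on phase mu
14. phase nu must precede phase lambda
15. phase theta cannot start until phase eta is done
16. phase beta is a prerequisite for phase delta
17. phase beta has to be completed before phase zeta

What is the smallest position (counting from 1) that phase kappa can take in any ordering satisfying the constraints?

1

No constraint forces any other phase before phase kappa, so it can be placed first.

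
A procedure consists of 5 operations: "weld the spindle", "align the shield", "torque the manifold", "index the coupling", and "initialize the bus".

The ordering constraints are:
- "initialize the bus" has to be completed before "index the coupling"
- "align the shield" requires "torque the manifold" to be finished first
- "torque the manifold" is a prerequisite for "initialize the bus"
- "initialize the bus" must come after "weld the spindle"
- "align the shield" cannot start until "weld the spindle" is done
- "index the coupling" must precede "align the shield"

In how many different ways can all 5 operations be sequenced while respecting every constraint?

2

The operations with no prerequisites are "weld the spindle", "torque the manifold"; any of them can be placed first.
Enumerating by repeatedly choosing an available operation (one whose prerequisites are all placed) gives 2 distinct complete orderings.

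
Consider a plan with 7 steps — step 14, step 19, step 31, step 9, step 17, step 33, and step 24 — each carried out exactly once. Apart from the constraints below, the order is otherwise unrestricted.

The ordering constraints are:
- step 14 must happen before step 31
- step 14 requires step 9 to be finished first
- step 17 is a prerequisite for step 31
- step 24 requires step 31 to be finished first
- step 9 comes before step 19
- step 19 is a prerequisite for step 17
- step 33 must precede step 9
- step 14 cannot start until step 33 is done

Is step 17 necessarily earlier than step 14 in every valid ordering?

No

Step 17 and step 14 are not related by any chain of constraints.
A valid ordering placing step 14 before step 17 exists, so the answer is no.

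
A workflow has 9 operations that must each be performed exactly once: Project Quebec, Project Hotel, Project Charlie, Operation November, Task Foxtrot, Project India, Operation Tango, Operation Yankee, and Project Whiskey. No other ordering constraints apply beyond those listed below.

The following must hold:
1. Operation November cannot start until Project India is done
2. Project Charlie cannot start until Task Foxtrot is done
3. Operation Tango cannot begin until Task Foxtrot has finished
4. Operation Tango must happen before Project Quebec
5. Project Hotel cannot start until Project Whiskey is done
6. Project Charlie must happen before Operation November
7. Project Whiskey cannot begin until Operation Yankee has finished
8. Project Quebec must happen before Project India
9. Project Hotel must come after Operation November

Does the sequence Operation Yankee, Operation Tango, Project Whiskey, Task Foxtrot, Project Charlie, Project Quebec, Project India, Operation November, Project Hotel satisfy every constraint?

In the proposed order, Operation Tango appears before Task Foxtrot.
Since Task Foxtrot is required before Operation Tango, the ordering is invalid.

No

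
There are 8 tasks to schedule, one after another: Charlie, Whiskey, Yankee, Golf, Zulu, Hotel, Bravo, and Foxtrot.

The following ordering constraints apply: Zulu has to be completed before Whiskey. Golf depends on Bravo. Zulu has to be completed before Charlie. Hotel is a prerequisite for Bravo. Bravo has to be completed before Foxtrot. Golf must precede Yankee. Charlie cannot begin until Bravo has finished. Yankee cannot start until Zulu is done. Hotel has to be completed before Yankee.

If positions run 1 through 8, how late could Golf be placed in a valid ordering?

7

The only task forced after Golf (directly or by a chain) is Yankee.
So at least 1 task follows Golf, putting Golf no later than position 7. That position is achievable by scheduling everything else first.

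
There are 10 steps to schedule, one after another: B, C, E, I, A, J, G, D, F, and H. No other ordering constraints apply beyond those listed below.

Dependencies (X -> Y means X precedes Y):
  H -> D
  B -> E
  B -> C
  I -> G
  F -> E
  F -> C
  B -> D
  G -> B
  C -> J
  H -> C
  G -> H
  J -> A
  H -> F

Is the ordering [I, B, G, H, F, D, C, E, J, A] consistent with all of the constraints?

In the proposed order, B appears before G.
That contradicts the constraint that G must precede B.

No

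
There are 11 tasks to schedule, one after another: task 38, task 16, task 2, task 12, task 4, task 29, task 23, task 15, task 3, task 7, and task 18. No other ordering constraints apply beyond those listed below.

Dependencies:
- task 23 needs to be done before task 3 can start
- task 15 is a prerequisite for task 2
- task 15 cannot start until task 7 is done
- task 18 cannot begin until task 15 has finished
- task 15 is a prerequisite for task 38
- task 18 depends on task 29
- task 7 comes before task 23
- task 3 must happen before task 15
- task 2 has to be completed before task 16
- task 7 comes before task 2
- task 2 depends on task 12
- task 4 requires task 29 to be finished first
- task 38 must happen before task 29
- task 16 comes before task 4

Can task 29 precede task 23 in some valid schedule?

The constraints give a chain task 23 → task 3 → task 15 → task 38 → task 29, which forces task 23 before task 29.
So no valid ordering can have task 29 before task 23.

No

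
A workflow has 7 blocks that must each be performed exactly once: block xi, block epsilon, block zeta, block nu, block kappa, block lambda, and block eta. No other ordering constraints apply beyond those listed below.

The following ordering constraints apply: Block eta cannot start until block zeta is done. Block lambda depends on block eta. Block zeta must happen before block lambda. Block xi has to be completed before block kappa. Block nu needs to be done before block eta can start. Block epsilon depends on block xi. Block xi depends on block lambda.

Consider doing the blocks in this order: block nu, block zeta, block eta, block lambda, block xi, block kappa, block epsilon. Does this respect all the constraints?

Checking each listed constraint against this order: for instance, block zeta is in position 2 and block lambda in position 4, so that constraint holds — and the remaining constraints check out the same way.

Yes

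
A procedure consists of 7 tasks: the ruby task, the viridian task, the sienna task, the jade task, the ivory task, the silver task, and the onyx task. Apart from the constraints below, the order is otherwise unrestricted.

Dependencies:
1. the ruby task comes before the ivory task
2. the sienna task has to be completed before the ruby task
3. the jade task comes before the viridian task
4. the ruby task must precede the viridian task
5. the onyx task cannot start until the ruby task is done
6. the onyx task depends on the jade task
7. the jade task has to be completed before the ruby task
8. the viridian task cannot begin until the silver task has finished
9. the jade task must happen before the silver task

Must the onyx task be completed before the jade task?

There is a chain the jade task → the onyx task, which puts the jade task before the onyx task.
So the onyx task does not have to come before the jade task — it cannot.

No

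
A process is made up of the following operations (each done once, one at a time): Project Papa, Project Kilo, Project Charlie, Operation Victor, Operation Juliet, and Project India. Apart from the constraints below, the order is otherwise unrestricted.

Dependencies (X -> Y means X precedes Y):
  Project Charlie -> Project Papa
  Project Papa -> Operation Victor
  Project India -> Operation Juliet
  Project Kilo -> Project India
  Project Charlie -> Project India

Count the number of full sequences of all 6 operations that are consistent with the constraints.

2 operations have no prerequisites (Project Kilo, Project Charlie), so any of them could come first.
Enumerating by repeatedly choosing an available operation (one whose prerequisites are all placed) gives 16 distinct complete orderings.

16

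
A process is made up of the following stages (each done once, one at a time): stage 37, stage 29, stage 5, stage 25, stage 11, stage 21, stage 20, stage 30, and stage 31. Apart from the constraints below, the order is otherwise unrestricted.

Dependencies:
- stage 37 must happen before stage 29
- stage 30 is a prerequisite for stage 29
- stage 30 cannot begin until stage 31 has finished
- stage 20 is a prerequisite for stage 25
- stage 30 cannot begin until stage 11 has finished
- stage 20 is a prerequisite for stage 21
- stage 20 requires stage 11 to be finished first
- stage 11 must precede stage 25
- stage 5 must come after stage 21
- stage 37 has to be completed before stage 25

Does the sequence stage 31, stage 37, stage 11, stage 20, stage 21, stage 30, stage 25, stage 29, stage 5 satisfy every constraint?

Every stated constraint is respected: stage 37 sits at position 2, ahead of stage 29 at position 8, and each of the other listed pairs likewise has the predecessor earlier in the sequence.

Yes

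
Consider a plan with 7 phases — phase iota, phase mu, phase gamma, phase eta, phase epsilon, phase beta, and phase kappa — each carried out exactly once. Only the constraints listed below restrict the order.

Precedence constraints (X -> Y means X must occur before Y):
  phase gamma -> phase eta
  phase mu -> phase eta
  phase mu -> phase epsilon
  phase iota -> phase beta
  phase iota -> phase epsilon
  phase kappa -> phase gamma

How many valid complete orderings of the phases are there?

3 phases have no prerequisites (phase iota, phase mu, phase kappa), so any of them could come first.
Systematically extending each partial ordering one phase at a time and counting, there are 155 complete orderings.

155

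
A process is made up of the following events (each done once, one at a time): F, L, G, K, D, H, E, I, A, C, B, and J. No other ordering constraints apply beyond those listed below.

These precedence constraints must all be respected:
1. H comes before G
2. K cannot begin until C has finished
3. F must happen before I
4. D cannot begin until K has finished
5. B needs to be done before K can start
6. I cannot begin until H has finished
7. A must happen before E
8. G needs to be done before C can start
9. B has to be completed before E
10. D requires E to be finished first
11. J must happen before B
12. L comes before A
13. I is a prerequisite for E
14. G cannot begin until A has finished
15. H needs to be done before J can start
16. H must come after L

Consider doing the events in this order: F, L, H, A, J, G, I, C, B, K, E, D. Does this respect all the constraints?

Yes

Every stated constraint is respected: A sits at position 4, ahead of E at position 11, and each of the other listed pairs likewise has the predecessor earlier in the sequence.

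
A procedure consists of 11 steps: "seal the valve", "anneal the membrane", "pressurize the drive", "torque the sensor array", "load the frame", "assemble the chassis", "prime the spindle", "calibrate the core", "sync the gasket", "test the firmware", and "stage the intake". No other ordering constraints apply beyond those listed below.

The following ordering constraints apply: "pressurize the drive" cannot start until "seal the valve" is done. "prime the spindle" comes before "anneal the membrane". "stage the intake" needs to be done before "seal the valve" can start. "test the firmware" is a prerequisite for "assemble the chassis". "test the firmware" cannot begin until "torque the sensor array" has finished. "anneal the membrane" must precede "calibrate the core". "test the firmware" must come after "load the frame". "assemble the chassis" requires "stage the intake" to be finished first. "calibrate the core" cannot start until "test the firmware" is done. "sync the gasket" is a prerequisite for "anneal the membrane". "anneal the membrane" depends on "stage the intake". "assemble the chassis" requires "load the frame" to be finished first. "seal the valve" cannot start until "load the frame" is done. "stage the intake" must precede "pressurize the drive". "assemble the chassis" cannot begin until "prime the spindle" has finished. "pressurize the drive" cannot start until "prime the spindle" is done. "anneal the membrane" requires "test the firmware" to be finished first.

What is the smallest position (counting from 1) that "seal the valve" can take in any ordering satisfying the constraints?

The steps that are forced before "seal the valve", directly or transitively, are "load the frame", "stage the intake". That's 2 steps.
So at minimum 2 steps come before "seal the valve", putting "seal the valve" no earlier than position 3. That position is achievable by scheduling exactly those predecessors first.

3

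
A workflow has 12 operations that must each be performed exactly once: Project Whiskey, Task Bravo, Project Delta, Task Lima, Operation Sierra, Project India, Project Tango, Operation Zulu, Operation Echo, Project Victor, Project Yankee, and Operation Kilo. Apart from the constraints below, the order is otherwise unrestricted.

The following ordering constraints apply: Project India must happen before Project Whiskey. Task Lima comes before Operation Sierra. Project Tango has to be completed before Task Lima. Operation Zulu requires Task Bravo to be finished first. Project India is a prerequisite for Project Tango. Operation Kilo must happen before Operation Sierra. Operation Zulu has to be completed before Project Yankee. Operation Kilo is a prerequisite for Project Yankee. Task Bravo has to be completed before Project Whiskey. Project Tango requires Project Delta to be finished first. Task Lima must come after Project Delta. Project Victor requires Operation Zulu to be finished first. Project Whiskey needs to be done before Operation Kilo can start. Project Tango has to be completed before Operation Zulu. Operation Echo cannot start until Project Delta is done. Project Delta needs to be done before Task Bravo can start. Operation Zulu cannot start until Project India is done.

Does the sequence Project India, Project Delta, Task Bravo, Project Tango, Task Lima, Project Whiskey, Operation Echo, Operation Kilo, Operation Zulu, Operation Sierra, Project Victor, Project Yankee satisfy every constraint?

Yes

Going through the constraints one by one, each required predecessor appears earlier in the sequence than its dependent — e.g. Project India (position 1) is before Operation Zulu (position 9), as required.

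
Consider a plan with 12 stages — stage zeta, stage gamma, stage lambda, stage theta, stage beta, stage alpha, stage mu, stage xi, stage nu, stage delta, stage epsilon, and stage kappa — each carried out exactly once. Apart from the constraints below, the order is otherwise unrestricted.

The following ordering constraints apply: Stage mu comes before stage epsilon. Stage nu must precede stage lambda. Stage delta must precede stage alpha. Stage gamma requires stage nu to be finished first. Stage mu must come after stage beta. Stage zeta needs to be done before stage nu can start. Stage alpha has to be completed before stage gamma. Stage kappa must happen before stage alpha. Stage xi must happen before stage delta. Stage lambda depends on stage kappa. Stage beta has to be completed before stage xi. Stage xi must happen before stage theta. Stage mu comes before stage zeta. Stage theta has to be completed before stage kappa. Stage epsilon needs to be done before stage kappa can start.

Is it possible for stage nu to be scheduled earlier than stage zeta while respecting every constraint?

The constraints give a chain stage zeta → stage nu, which forces stage zeta before stage nu.
So no valid ordering can have stage nu before stage zeta.

No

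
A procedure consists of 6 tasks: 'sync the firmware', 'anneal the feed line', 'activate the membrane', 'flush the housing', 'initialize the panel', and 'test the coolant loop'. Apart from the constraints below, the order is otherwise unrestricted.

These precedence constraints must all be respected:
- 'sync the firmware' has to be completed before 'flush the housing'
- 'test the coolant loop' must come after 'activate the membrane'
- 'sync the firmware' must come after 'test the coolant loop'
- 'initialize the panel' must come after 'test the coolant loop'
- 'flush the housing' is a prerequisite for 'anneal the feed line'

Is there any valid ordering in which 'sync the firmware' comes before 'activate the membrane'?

There is a dependency chain 'activate the membrane' → 'test the coolant loop' → 'sync the firmware', so 'sync the firmware' always comes after 'activate the membrane'.
So no valid ordering can have 'sync the firmware' before 'activate the membrane'.

No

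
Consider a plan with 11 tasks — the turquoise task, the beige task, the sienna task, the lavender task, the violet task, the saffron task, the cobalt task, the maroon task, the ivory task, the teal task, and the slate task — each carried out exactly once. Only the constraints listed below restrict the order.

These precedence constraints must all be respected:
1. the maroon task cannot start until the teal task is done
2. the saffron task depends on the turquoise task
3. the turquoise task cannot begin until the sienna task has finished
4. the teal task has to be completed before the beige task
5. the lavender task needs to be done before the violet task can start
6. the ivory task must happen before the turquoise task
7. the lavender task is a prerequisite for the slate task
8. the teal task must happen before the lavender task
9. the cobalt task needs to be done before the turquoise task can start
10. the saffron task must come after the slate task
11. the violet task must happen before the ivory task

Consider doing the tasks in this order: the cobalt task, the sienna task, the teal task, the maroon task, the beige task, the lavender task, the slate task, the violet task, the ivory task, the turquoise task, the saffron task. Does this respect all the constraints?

Going through the constraints one by one, each required predecessor appears earlier in the sequence than its dependent — e.g. the cobalt task (position 1) is before the turquoise task (position 10), as required.

Yes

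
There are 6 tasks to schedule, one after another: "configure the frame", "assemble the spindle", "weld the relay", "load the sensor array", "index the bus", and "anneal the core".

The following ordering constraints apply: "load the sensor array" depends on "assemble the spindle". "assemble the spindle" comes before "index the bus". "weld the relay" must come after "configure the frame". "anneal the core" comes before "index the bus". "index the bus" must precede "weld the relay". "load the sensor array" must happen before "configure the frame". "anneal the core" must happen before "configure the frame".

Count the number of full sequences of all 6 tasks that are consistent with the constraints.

The tasks with no prerequisites are "assemble the spindle", "anneal the core"; any of them can be placed first.
Enumerating by repeatedly choosing an available task (one whose prerequisites are all placed) gives 8 distinct complete orderings.

8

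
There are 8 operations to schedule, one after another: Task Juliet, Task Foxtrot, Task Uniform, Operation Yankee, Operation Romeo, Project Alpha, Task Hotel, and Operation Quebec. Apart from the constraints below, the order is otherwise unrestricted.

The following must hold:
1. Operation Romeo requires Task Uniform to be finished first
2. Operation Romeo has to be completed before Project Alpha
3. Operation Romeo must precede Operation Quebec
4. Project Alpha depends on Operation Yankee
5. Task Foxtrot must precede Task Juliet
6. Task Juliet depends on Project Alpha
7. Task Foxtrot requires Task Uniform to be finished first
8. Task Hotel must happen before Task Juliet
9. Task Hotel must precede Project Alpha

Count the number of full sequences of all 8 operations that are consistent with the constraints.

The operations with no prerequisites are Task Uniform, Operation Yankee, Task Hotel; any of them can be placed first.
Enumerating by repeatedly choosing an available operation (one whose prerequisites are all placed) gives 226 distinct complete orderings.

226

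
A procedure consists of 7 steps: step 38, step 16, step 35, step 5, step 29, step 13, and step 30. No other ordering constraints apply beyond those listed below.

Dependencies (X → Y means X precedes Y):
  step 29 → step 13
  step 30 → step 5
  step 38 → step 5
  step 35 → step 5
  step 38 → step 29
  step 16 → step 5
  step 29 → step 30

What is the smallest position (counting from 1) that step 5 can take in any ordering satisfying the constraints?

Every step that must precede step 5 has to come before it. Tracing all chains that end at step 5, those steps are: step 38, step 16, step 35, step 29, step 30 — 5 in total.
So at minimum 5 steps come before step 5, putting step 5 no earlier than position 6. That position is achievable by scheduling exactly those predecessors first.

6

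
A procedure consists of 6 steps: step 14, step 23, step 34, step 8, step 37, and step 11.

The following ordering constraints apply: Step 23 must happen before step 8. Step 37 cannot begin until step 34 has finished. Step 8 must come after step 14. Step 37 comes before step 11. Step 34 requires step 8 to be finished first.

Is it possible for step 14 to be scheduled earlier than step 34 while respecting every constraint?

Every valid ordering already has step 14 before step 34 (the constraints require it), so in particular at least one does.

Yes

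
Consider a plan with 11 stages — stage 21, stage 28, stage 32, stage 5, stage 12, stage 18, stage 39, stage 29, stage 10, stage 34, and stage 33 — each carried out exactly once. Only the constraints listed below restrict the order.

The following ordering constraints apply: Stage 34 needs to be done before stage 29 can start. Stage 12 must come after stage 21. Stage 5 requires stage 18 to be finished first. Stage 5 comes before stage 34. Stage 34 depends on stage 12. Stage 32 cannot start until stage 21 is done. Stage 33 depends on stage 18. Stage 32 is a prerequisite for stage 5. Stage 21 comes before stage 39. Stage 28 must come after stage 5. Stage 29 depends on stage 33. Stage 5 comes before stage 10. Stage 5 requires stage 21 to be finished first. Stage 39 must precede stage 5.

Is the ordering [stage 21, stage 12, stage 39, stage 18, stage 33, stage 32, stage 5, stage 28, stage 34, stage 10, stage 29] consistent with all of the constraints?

Checking each listed constraint against this order: for instance, stage 12 is in position 2 and stage 34 in position 9, so that constraint holds — and the remaining constraints check out the same way.

Yes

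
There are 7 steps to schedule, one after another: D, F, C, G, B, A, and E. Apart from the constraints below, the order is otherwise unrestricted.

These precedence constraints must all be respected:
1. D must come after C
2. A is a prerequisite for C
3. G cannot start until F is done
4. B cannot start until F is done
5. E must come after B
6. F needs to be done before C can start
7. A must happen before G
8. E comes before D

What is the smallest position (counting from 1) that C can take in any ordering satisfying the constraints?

The steps that are forced before C, directly or transitively, are F, A. That's 2 steps.
So at minimum 2 steps come before C, putting C no earlier than position 3. That position is achievable by scheduling exactly those predecessors first.

3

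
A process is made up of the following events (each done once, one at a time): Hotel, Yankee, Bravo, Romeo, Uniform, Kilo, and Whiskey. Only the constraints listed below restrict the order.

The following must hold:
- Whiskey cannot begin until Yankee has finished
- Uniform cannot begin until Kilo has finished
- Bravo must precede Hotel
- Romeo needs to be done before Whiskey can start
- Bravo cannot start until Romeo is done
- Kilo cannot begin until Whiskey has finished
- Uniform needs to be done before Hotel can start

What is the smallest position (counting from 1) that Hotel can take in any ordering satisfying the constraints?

Every event that must precede Hotel has to come before it. Tracing all chains that end at Hotel, those events are: Yankee, Bravo, Romeo, Uniform, Kilo, Whiskey — 6 in total.
With 6 mandatory predecessors, the earliest Hotel can sit is position 6+1 = 7, and placing just those 6 first achieves it.

7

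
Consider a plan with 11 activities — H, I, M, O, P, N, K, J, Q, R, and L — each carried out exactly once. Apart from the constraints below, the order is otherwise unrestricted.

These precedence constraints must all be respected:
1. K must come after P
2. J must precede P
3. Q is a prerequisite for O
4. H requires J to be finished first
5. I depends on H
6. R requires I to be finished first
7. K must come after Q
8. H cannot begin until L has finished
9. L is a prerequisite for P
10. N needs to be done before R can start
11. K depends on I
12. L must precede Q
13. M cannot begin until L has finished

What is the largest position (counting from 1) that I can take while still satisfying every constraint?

9

Following every chain forward from I, the activities that must come later are K, R — 2 of them.
So at least 2 activities follow I, putting I no later than position 9. That position is achievable by scheduling everything else first.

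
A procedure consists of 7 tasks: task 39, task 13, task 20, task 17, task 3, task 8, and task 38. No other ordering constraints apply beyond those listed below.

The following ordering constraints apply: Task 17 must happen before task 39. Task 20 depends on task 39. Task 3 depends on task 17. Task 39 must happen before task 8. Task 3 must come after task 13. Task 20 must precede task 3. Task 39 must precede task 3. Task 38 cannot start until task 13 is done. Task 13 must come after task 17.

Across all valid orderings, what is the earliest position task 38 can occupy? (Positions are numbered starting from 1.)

Every task that must precede task 38 has to come before it. Tracing all chains that end at task 38, those tasks are: task 13, task 17 — 2 in total.
With 2 mandatory predecessors, the earliest task 38 can sit is position 2+1 = 3, and placing just those 2 first achieves it.

3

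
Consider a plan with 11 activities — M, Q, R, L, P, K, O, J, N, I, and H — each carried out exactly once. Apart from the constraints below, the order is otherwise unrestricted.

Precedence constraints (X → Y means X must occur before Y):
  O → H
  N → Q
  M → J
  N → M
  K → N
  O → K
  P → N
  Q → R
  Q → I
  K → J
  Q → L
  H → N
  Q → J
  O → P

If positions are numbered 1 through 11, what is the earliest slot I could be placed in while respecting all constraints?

Every activity that must precede I has to come before it. Tracing all chains that end at I, those activities are: Q, P, K, O, N, H — 6 in total.
So at minimum 6 activities come before I, putting I no earlier than position 7. That position is achievable by scheduling exactly those predecessors first.

7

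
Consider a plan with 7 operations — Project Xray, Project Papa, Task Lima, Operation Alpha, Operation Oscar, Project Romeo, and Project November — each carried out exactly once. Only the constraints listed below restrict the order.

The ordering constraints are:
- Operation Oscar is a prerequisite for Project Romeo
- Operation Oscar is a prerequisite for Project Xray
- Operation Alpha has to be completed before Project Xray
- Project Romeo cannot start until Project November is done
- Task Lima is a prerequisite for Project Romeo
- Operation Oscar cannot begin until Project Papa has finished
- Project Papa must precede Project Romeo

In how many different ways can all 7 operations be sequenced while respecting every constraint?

The operations with no prerequisites are Project Papa, Task Lima, Operation Alpha, Project November; any of them can be placed first.
Enumerating by repeatedly choosing an available operation (one whose prerequisites are all placed) gives 162 distinct complete orderings.

162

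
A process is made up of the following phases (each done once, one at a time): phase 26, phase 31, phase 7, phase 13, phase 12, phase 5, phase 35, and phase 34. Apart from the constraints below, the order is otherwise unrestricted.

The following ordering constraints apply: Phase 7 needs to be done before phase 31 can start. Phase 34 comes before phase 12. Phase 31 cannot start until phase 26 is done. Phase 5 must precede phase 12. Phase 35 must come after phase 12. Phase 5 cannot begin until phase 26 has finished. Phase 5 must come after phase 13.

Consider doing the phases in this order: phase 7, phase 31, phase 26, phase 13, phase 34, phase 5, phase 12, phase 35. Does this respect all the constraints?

Here phase 26 comes after phase 31.
But one of the constraints requires phase 26 before phase 31, so this ordering violates it.

No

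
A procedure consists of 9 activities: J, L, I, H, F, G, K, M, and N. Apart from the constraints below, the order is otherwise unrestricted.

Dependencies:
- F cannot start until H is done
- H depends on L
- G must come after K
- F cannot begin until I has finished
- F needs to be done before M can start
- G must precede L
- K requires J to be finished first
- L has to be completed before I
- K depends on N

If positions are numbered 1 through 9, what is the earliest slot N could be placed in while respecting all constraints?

N has no prerequisites at all, so it can go in position 1.

1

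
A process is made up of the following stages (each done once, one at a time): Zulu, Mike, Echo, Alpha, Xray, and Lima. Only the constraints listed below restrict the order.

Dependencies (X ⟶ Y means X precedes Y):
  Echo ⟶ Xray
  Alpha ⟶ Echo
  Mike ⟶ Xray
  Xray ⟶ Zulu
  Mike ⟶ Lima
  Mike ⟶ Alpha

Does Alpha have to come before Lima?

No

Alpha and Lima are not related by any chain of constraints.
So Alpha can come before Lima or after — it is not forced.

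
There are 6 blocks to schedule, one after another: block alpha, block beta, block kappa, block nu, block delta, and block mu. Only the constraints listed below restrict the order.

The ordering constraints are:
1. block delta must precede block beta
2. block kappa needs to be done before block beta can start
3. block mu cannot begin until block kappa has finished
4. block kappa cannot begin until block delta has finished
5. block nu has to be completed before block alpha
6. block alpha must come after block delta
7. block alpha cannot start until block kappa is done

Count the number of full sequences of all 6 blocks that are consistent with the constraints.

24

2 blocks have no prerequisites (block nu, block delta), so any of them could come first.
Enumerating by repeatedly choosing an available block (one whose prerequisites are all placed) gives 24 distinct complete orderings.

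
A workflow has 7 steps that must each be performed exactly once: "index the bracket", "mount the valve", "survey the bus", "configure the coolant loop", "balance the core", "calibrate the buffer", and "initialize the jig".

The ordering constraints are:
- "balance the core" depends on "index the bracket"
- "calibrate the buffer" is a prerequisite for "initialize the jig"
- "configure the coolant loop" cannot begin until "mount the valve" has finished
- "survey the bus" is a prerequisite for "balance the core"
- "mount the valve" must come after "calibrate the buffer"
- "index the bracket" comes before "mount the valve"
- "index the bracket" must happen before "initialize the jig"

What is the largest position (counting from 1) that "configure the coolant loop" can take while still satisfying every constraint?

7

No constraint forces any step after "configure the coolant loop", so it can be placed last, in position 7.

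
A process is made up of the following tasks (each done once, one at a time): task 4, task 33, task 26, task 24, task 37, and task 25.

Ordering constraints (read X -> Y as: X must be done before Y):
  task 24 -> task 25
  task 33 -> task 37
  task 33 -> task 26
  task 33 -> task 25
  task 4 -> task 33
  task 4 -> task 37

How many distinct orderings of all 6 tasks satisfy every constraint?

24

2 tasks have no prerequisites (task 4, task 24), so any of them could come first.
Systematically extending each partial ordering one task at a time and counting, there are 24 complete orderings.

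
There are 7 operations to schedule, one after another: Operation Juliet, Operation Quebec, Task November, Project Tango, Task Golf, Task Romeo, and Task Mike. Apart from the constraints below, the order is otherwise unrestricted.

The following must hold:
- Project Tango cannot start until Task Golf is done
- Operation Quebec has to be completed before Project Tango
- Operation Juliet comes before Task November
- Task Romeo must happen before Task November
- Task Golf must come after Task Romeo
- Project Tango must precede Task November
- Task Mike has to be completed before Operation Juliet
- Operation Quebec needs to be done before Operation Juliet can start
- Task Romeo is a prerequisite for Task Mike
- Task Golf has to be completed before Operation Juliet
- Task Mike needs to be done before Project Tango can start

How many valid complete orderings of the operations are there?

16

2 operations have no prerequisites (Operation Quebec, Task Romeo), so any of them could come first.
Systematically extending each partial ordering one operation at a time and counting, there are 16 complete orderings.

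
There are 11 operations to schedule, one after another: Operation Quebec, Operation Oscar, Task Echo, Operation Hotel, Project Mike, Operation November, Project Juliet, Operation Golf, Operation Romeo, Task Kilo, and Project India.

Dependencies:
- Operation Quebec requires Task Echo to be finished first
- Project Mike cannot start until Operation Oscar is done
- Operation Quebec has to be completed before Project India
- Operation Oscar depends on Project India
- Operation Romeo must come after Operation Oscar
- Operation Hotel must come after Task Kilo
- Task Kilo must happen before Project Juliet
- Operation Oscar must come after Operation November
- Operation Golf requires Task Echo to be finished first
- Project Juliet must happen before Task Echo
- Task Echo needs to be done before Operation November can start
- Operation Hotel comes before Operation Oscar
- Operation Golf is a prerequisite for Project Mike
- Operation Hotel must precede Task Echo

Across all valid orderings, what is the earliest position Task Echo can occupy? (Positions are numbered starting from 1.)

4

Every operation that must precede Task Echo has to come before it. Tracing all chains that end at Task Echo, those operations are: Operation Hotel, Project Juliet, Task Kilo — 3 in total.
So at minimum 3 operations come before Task Echo, putting Task Echo no earlier than position 4. That position is achievable by scheduling exactly those predecessors first.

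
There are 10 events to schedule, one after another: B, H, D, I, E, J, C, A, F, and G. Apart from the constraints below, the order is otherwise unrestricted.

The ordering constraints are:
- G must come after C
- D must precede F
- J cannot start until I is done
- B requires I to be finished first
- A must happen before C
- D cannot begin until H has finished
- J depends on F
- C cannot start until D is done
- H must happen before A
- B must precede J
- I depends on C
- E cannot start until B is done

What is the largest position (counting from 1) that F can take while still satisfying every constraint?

Following the constraints forward from F, its only required successor is J.
With 1 mandatory successor out of 10 events total, the latest slot for F is 10−1 = 9, and it's reachable by doing all non-successors before F.

9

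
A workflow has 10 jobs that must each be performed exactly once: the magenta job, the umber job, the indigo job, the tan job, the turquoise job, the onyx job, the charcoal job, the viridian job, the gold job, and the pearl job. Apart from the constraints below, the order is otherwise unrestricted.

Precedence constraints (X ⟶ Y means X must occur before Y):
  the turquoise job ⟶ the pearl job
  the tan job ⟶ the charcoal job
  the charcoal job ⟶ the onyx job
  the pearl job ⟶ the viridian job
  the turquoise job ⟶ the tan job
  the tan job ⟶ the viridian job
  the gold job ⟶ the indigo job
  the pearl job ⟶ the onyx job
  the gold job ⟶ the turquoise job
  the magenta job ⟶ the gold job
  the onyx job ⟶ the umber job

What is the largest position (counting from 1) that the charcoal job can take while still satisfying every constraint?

8

Every job that must follow the charcoal job has to come after it. Tracing all chains starting from the charcoal job, those jobs are: the umber job, the onyx job — 2 in total.
So at least 2 jobs follow the charcoal job, putting the charcoal job no later than position 8. That position is achievable by scheduling everything else first.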